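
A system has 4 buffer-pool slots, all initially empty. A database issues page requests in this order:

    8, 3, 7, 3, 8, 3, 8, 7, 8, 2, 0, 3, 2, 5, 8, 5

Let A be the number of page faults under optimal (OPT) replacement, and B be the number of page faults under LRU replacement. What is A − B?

Under OPT: F F F . . . . . . F F . . F . . → 6 faults.
Under LRU: F F F . . . . . . F F F . F F . → 8 faults.
A − B = 6 − 8 = -2.

-2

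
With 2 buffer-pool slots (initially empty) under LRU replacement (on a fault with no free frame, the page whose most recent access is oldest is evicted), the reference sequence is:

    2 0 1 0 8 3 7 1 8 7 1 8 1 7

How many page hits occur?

2

2 -> fault, frames {2}
0 -> fault, frames {2,0}
1 -> fault, evict 2, frames {0,1}
0 -> hit
8 -> fault, evict 1, frames {0,8}
3 -> fault, evict 0, frames {8,3}
7 -> fault, evict 8, frames {3,7}
1 -> fault, evict 3, frames {7,1}
8 -> fault, evict 7, frames {1,8}
7 -> fault, evict 1, frames {8,7}
1 -> fault, evict 8, frames {7,1}
8 -> fault, evict 7, frames {1,8}
1 -> hit
7 -> fault, evict 8, frames {1,7}
Hits: 2.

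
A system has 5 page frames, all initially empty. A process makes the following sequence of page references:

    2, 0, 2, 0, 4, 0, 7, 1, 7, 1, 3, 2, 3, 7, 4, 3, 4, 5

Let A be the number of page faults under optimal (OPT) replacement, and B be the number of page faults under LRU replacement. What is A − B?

-2

Under OPT: F F . . F . F F . . F . . . . . . F → 7 faults.
Under LRU: F F . . F . F F . . F F . . F . . F → 9 faults.
A − B = 7 − 9 = -2.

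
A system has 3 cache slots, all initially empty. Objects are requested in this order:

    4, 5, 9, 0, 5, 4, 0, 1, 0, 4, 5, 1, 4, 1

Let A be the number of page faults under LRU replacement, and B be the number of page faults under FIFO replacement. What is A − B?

Under LRU: F F F F . F . F . . F F . . → 8 faults.
Under FIFO: F F F F . F . F . . F . . . → 7 faults.
A − B = 8 − 7 = 1.

1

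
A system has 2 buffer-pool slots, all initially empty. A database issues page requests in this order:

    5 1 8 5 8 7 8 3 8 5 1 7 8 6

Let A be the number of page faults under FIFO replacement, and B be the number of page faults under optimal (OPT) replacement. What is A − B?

Under FIFO: F F F F . F F F . F F F F F → 12 faults.
Under OPT: F F F . . F . F . F F F . F → 9 faults.
A − B = 12 − 9 = 3.

3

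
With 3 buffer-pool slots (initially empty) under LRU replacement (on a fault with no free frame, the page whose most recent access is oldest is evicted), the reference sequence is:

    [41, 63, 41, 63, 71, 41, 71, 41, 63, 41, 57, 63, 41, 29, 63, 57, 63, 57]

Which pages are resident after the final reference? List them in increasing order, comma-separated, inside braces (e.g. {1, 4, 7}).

{29, 57, 63}

41 -> fault, frames [41]
63 -> fault, frames [41, 63]
41 -> hit
63 -> hit
71 -> fault, frames [41, 63, 71]
41 -> hit
71 -> hit
41 -> hit
63 -> hit
41 -> hit
57 -> fault, evict 71, frames [63, 41, 57]
63 -> hit
41 -> hit
29 -> fault, evict 57, frames [63, 41, 29]
63 -> hit
57 -> fault, evict 41, frames [29, 63, 57]
63 -> hit
57 -> hit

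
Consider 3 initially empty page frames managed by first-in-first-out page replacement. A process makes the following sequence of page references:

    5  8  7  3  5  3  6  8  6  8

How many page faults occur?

7

5 → miss, frames [5]
8 → miss, frames [5, 8]
7 → miss, frames [5, 8, 7]
3 → miss, evict 5, frames [8, 7, 3]
5 → miss, evict 8, frames [7, 3, 5]
3 → hit
6 → miss, evict 7, frames [3, 5, 6]
8 → miss, evict 3, frames [5, 6, 8]
6 → hit
8 → hit
Page faults: 7.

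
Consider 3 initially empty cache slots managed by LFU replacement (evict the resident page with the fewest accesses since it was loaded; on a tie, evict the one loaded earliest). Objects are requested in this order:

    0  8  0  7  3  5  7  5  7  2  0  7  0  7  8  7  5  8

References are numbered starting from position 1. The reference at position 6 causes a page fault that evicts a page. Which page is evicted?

pos 1: 0 -> miss, frames {0}
pos 2: 8 -> miss, frames {0,8}
pos 3: 0 -> hit
pos 4: 7 -> miss, frames {0,8,7}
pos 5: 3 -> miss, evict 8, frames {0,7,3}
pos 6: 5 -> miss, evict 7, frames {0,3,5}
At position 6, page 7 is evicted.

7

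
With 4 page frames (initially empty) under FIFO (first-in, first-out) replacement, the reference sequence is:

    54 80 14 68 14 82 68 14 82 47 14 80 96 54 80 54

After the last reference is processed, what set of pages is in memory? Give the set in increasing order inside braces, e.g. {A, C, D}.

{47, 54, 80, 96}

54 -> miss, frames [54]
80 -> miss, frames [54, 80]
14 -> miss, frames [54, 80, 14]
68 -> miss, frames [54, 80, 14, 68]
14 -> hit
82 -> miss, evict 54, frames [80, 14, 68, 82]
68 -> hit
14 -> hit
82 -> hit
47 -> miss, evict 80, frames [14, 68, 82, 47]
14 -> hit
80 -> miss, evict 14, frames [68, 82, 47, 80]
96 -> miss, evict 68, frames [82, 47, 80, 96]
54 -> miss, evict 82, frames [47, 80, 96, 54]
80 -> hit
54 -> hit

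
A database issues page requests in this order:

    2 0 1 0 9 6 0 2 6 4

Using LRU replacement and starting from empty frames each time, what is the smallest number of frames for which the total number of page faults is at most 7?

3

f=1: 10 faults
f=2: 9 faults
f=3: 7 faults
f=4: 7 faults
f=5: 6 faults
f=6: 6 faults
Smallest f with faults ≤ 7 is 3.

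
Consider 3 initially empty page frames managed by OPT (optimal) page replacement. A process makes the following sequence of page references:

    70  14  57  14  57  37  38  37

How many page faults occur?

5

70 → miss, frames (70)
14 → miss, frames (70 14)
57 → miss, frames (70 14 57)
14 → hit
57 → hit
37 → miss, evict 57, frames (70 14 37)
38 → miss, evict 14, frames (70 37 38)
37 → hit
Page faults: 5.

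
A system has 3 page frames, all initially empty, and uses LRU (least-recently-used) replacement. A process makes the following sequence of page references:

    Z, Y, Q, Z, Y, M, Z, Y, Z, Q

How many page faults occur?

5

Z: miss, frames (Z)
Y: miss, frames (Z Y)
Q: miss, frames (Z Y Q)
Z: hit
Y: hit
M: miss, evict Q, frames (Z Y M)
Z: hit
Y: hit
Z: hit
Q: miss, evict M, frames (Y Z Q)
Page faults: 5.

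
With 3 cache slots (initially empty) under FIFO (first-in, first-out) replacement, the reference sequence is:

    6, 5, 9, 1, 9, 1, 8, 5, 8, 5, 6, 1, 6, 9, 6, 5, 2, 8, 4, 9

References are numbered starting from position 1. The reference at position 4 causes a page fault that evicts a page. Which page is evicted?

6

pos 1: 6: fault, frames (6)
pos 2: 5: fault, frames (6 5)
pos 3: 9: fault, frames (6 5 9)
pos 4: 1: fault, evict 6, frames (5 9 1)
At position 4, page 6 is evicted.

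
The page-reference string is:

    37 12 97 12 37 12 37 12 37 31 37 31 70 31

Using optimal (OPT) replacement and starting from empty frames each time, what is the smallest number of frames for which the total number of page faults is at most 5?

f=1: 14 faults
f=2: 6 faults
f=3: 5 faults
f=4: 5 faults
f=5: 5 faults
Smallest f with faults ≤ 5 is 3.

3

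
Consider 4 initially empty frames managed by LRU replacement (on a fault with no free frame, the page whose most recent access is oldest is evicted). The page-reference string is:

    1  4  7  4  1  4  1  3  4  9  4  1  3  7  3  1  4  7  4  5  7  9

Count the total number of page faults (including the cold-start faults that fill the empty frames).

1 → miss, frames [1]
4 → miss, frames [1, 4]
7 → miss, frames [1, 4, 7]
4 → hit
1 → hit
4 → hit
1 → hit
3 → miss, frames [7, 4, 1, 3]
4 → hit
9 → miss, evict 7, frames [1, 3, 4, 9]
4 → hit
1 → hit
3 → hit
7 → miss, evict 9, frames [4, 1, 3, 7]
3 → hit
1 → hit
4 → hit
7 → hit
4 → hit
5 → miss, evict 3, frames [1, 7, 4, 5]
7 → hit
9 → miss, evict 1, frames [4, 5, 7, 9]
Page faults: 8.

8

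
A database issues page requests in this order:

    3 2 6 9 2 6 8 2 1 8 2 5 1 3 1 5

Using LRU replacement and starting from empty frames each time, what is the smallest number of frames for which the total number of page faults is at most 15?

2

f=1: 16 faults
f=2: 15 faults
f=3: 9 faults
f=4: 8 faults
f=5: 8 faults
f=6: 8 faults
f=7: 7 faults
Smallest f with faults ≤ 15 is 2.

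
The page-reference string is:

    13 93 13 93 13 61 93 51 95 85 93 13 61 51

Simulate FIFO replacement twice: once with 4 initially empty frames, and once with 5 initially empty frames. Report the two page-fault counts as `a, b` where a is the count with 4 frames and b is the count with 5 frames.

4 frames: F F . . . F . F F F F F F F → 10 faults.
5 frames: F F . . . F . F F F . F . . → 7 faults.
7 < 10: adding a frame reduced faults, as is typical.

10, 7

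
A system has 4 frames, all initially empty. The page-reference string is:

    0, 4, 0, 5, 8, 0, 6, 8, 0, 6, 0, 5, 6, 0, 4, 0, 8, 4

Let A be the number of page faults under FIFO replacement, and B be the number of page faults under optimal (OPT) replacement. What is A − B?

1

Under FIFO: F F . F F . F . F . . . . . F . . . → 7 faults.
Under OPT: F F . F F . F . . . . . . . F . . . → 6 faults.
A − B = 7 − 6 = 1.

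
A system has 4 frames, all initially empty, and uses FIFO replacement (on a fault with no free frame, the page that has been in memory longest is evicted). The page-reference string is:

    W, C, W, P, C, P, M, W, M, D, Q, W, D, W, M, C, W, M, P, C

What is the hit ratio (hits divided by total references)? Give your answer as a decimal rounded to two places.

W → miss, frames [W]
C → miss, frames [W, C]
W → hit
P → miss, frames [W, C, P]
C → hit
P → hit
M → miss, frames [W, C, P, M]
W → hit
M → hit
D → miss, evict W, frames [C, P, M, D]
Q → miss, evict C, frames [P, M, D, Q]
W → miss, evict P, frames [M, D, Q, W]
D → hit
W → hit
M → hit
C → miss, evict M, frames [D, Q, W, C]
W → hit
M → miss, evict D, frames [Q, W, C, M]
P → miss, evict Q, frames [W, C, M, P]
C → hit
Hits: 10 of 20 references → 10/20 = 0.5000.

0.50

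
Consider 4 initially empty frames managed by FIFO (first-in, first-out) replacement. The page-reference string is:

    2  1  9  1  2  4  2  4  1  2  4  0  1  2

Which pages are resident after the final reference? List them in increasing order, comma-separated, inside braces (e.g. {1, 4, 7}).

{0, 2, 4, 9}

2 → miss, frames {2}
1 → miss, frames {2,1}
9 → miss, frames {2,1,9}
1 → hit
2 → hit
4 → miss, frames {2,1,9,4}
2 → hit
4 → hit
1 → hit
2 → hit
4 → hit
0 → miss, evict 2, frames {1,9,4,0}
1 → hit
2 → miss, evict 1, frames {9,4,0,2}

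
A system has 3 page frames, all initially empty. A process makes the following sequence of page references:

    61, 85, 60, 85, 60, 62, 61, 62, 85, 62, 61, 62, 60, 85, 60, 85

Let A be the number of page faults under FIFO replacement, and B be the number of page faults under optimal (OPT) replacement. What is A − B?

2

Under FIFO: F F F . . F F . F . . . F . . . → 7 faults.
Under OPT: F F F . . F . . . . . . F . . . → 5 faults.
A − B = 7 − 5 = 2.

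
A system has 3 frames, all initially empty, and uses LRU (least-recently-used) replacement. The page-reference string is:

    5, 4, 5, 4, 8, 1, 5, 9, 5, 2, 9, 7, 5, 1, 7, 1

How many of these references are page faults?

10

5: fault, frames (5)
4: fault, frames (5 4)
5: hit
4: hit
8: fault, frames (5 4 8)
1: fault, evict 5, frames (4 8 1)
5: fault, evict 4, frames (8 1 5)
9: fault, evict 8, frames (1 5 9)
5: hit
2: fault, evict 1, frames (9 5 2)
9: hit
7: fault, evict 5, frames (2 9 7)
5: fault, evict 2, frames (9 7 5)
1: fault, evict 9, frames (7 5 1)
7: hit
1: hit
Page faults: 10.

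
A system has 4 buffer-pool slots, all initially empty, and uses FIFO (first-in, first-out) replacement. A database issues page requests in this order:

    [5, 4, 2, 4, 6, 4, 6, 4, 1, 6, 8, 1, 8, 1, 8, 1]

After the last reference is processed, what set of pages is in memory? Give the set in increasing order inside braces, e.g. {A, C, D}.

{1, 2, 6, 8}

5 -> miss, frames [5]
4 -> miss, frames [5, 4]
2 -> miss, frames [5, 4, 2]
4 -> hit
6 -> miss, frames [5, 4, 2, 6]
4 -> hit
6 -> hit
4 -> hit
1 -> miss, evict 5, frames [4, 2, 6, 1]
6 -> hit
8 -> miss, evict 4, frames [2, 6, 1, 8]
1 -> hit
8 -> hit
1 -> hit
8 -> hit
1 -> hit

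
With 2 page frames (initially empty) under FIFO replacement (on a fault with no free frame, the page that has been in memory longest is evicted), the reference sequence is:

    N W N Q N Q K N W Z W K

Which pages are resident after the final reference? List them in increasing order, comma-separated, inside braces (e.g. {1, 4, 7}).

{K, Z}

N -> miss, frames [N]
W -> miss, frames [N, W]
N -> hit
Q -> miss, evict N, frames [W, Q]
N -> miss, evict W, frames [Q, N]
Q -> hit
K -> miss, evict Q, frames [N, K]
N -> hit
W -> miss, evict N, frames [K, W]
Z -> miss, evict K, frames [W, Z]
W -> hit
K -> miss, evict W, frames [Z, K]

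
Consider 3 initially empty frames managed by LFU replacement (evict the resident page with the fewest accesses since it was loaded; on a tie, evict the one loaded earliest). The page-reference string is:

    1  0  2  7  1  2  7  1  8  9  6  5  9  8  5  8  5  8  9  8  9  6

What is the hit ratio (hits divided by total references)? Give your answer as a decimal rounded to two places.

1 → fault, frames (1)
0 → fault, frames (1 0)
2 → fault, frames (1 0 2)
7 → fault, evict 1, frames (0 2 7)
1 → fault, evict 0, frames (2 7 1)
2 → hit
7 → hit
1 → hit
8 → fault, evict 2, frames (7 1 8)
9 → fault, evict 8, frames (7 1 9)
6 → fault, evict 9, frames (7 1 6)
5 → fault, evict 6, frames (7 1 5)
9 → fault, evict 5, frames (7 1 9)
8 → fault, evict 9, frames (7 1 8)
5 → fault, evict 8, frames (7 1 5)
8 → fault, evict 5, frames (7 1 8)
5 → fault, evict 8, frames (7 1 5)
8 → fault, evict 5, frames (7 1 8)
9 → fault, evict 8, frames (7 1 9)
8 → fault, evict 9, frames (7 1 8)
9 → fault, evict 8, frames (7 1 9)
6 → fault, evict 9, frames (7 1 6)
Hits: 3 of 22 references → 3/22 = 0.1364.

0.14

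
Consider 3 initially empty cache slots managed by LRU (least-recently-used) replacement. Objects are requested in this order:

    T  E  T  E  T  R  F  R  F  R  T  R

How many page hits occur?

8

T -> miss, frames (T)
E -> miss, frames (T E)
T -> hit
E -> hit
T -> hit
R -> miss, frames (E T R)
F -> miss, evict E, frames (T R F)
R -> hit
F -> hit
R -> hit
T -> hit
R -> hit
Hits: 8.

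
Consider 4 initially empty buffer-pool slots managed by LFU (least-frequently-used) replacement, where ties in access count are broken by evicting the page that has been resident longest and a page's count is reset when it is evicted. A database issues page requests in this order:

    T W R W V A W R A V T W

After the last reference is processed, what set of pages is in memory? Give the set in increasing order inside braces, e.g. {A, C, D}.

T -> fault, frames {T}
W -> fault, frames {T,W}
R -> fault, frames {T,W,R}
W -> hit
V -> fault, frames {T,W,R,V}
A -> fault, evict T, frames {W,R,V,A}
W -> hit
R -> hit
A -> hit
V -> hit
T -> fault, evict R, frames {W,V,A,T}
W -> hit

{A, T, V, W}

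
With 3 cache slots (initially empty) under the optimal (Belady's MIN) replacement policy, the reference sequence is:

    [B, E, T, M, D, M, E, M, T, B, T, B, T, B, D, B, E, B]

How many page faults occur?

B -> fault, frames (B)
E -> fault, frames (B E)
T -> fault, frames (B E T)
M -> fault, evict B, frames (E T M)
D -> fault, evict T, frames (E M D)
M -> hit
E -> hit
M -> hit
T -> fault, evict M, frames (E D T)
B -> fault, evict E, frames (D T B)
T -> hit
B -> hit
T -> hit
B -> hit
D -> hit
B -> hit
E -> fault, evict T, frames (D B E)
B -> hit
Page faults: 8.

8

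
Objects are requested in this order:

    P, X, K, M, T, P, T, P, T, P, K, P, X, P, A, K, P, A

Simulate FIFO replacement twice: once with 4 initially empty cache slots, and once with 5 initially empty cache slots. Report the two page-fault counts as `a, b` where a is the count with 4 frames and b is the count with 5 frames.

9, 7

4 frames: F F F F F F . . . . . . F . F F . . → 9 faults.
5 frames: F F F F F . . . . . . . . . F . F . → 7 faults.
7 < 9: adding a frame reduced faults, as is typical.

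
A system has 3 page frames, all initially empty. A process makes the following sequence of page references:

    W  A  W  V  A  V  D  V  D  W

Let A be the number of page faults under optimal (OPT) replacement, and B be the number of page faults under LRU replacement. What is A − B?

-1

Under OPT: F F . F . . F . . . → 4 faults.
Under LRU: F F . F . . F . . F → 5 faults.
A − B = 4 − 5 = -1.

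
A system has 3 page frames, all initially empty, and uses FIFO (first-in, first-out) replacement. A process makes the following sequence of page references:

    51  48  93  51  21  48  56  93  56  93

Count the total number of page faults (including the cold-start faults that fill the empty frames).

5

51 → fault, frames (51)
48 → fault, frames (51 48)
93 → fault, frames (51 48 93)
51 → hit
21 → fault, evict 51, frames (48 93 21)
48 → hit
56 → fault, evict 48, frames (93 21 56)
93 → hit
56 → hit
93 → hit
Page faults: 5.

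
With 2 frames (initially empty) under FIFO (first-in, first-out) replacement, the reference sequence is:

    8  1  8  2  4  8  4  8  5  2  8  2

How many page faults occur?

8

8 → fault, frames (8)
1 → fault, frames (8 1)
8 → hit
2 → fault, evict 8, frames (1 2)
4 → fault, evict 1, frames (2 4)
8 → fault, evict 2, frames (4 8)
4 → hit
8 → hit
5 → fault, evict 4, frames (8 5)
2 → fault, evict 8, frames (5 2)
8 → fault, evict 5, frames (2 8)
2 → hit
Page faults: 8.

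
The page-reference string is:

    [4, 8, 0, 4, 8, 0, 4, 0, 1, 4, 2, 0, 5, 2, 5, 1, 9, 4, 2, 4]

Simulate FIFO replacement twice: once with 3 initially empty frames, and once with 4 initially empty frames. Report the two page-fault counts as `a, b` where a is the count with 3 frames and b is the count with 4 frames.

12, 8

3 frames: F F F . . . . . F F F F F . . F F F F . → 12 faults.
4 frames: F F F . . . . . F . F . F . . . F F . . → 8 faults.
8 < 12: adding a frame reduced faults, as is typical.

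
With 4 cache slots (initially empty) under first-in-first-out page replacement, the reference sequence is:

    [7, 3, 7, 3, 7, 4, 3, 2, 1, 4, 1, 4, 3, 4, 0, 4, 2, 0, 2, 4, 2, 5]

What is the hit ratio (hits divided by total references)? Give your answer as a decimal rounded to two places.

0.68

7 → fault, frames (7)
3 → fault, frames (7 3)
7 → hit
3 → hit
7 → hit
4 → fault, frames (7 3 4)
3 → hit
2 → fault, frames (7 3 4 2)
1 → fault, evict 7, frames (3 4 2 1)
4 → hit
1 → hit
4 → hit
3 → hit
4 → hit
0 → fault, evict 3, frames (4 2 1 0)
4 → hit
2 → hit
0 → hit
2 → hit
4 → hit
2 → hit
5 → fault, evict 4, frames (2 1 0 5)
Hits: 15 of 22 references → 15/22 = 0.6818.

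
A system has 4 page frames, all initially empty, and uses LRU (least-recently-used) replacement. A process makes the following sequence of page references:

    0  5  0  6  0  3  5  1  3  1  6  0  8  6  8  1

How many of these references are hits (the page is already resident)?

0 → miss, frames {0}
5 → miss, frames {0,5}
0 → hit
6 → miss, frames {5,0,6}
0 → hit
3 → miss, frames {5,6,0,3}
5 → hit
1 → miss, evict 6, frames {0,3,5,1}
3 → hit
1 → hit
6 → miss, evict 0, frames {5,3,1,6}
0 → miss, evict 5, frames {3,1,6,0}
8 → miss, evict 3, frames {1,6,0,8}
6 → hit
8 → hit
1 → hit
Hits: 8.

8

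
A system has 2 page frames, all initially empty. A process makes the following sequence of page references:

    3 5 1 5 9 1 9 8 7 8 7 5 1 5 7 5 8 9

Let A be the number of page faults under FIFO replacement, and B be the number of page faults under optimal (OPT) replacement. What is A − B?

1

Under FIFO: F F F . F . . F F . . F F . F F F F → 12 faults.
Under OPT: F F F . F . . F F . . F F . F . F F → 11 faults.
A − B = 12 − 11 = 1.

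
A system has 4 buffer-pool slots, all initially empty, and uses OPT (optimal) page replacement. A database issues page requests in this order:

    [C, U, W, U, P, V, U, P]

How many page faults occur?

5

C → miss, frames {C}
U → miss, frames {C,U}
W → miss, frames {C,U,W}
U → hit
P → miss, frames {C,U,W,P}
V → miss, evict W, frames {C,U,P,V}
U → hit
P → hit
Page faults: 5.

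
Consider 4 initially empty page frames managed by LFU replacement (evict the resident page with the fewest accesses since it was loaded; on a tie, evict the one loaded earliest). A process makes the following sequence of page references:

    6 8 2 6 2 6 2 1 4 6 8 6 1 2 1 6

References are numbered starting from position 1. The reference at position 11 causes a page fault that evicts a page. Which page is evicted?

1

pos 1: 6 → fault, frames {6}
pos 2: 8 → fault, frames {6,8}
pos 3: 2 → fault, frames {6,8,2}
pos 4: 6 → hit
pos 5: 2 → hit
pos 6: 6 → hit
pos 7: 2 → hit
pos 8: 1 → fault, frames {6,8,2,1}
pos 9: 4 → fault, evict 8, frames {6,2,1,4}
pos 10: 6 → hit
pos 11: 8 → fault, evict 1, frames {6,2,4,8}
At position 11, page 1 is evicted.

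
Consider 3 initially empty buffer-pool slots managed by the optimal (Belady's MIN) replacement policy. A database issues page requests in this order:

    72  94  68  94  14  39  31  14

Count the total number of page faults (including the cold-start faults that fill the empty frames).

6

72 → fault, frames {72}
94 → fault, frames {72,94}
68 → fault, frames {72,94,68}
94 → hit
14 → fault, evict 68, frames {72,94,14}
39 → fault, evict 94, frames {72,14,39}
31 → fault, evict 39, frames {72,14,31}
14 → hit
Page faults: 6.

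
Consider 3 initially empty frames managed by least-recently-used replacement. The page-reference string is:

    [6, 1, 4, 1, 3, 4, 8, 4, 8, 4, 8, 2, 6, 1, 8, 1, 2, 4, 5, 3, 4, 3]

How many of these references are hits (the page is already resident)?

6 -> miss, frames [6]
1 -> miss, frames [6, 1]
4 -> miss, frames [6, 1, 4]
1 -> hit
3 -> miss, evict 6, frames [4, 1, 3]
4 -> hit
8 -> miss, evict 1, frames [3, 4, 8]
4 -> hit
8 -> hit
4 -> hit
8 -> hit
2 -> miss, evict 3, frames [4, 8, 2]
6 -> miss, evict 4, frames [8, 2, 6]
1 -> miss, evict 8, frames [2, 6, 1]
8 -> miss, evict 2, frames [6, 1, 8]
1 -> hit
2 -> miss, evict 6, frames [8, 1, 2]
4 -> miss, evict 8, frames [1, 2, 4]
5 -> miss, evict 1, frames [2, 4, 5]
3 -> miss, evict 2, frames [4, 5, 3]
4 -> hit
3 -> hit
Hits: 9.

9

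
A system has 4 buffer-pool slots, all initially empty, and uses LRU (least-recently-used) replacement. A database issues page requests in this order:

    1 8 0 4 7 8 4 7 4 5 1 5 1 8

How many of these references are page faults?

1 -> miss, frames {1}
8 -> miss, frames {1,8}
0 -> miss, frames {1,8,0}
4 -> miss, frames {1,8,0,4}
7 -> miss, evict 1, frames {8,0,4,7}
8 -> hit
4 -> hit
7 -> hit
4 -> hit
5 -> miss, evict 0, frames {8,7,4,5}
1 -> miss, evict 8, frames {7,4,5,1}
5 -> hit
1 -> hit
8 -> miss, evict 7, frames {4,5,1,8}
Page faults: 8.

8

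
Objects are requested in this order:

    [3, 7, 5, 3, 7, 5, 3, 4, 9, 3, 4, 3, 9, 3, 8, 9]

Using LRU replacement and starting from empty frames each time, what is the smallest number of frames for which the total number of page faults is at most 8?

f=1: 16 faults
f=2: 14 faults
f=3: 6 faults
f=4: 6 faults
f=5: 6 faults
f=6: 6 faults
Smallest f with faults ≤ 8 is 3.

3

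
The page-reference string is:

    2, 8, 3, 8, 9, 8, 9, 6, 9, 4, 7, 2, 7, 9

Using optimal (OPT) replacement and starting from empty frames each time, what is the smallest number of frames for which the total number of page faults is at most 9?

2

f=1: 14 faults
f=2: 9 faults
f=3: 7 faults
f=4: 7 faults
f=5: 7 faults
f=6: 7 faults
f=7: 7 faults
Smallest f with faults ≤ 9 is 2.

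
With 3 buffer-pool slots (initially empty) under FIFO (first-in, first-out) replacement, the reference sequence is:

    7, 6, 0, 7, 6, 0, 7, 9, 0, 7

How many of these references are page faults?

5

7 -> fault, frames (7)
6 -> fault, frames (7 6)
0 -> fault, frames (7 6 0)
7 -> hit
6 -> hit
0 -> hit
7 -> hit
9 -> fault, evict 7, frames (6 0 9)
0 -> hit
7 -> fault, evict 6, frames (0 9 7)
Page faults: 5.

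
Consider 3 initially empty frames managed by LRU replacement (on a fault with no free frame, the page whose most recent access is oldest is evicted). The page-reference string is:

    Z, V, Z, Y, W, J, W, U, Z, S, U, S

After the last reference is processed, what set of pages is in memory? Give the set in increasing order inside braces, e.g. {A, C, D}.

Z: fault, frames [Z]
V: fault, frames [Z, V]
Z: hit
Y: fault, frames [V, Z, Y]
W: fault, evict V, frames [Z, Y, W]
J: fault, evict Z, frames [Y, W, J]
W: hit
U: fault, evict Y, frames [J, W, U]
Z: fault, evict J, frames [W, U, Z]
S: fault, evict W, frames [U, Z, S]
U: hit
S: hit

{S, U, Z}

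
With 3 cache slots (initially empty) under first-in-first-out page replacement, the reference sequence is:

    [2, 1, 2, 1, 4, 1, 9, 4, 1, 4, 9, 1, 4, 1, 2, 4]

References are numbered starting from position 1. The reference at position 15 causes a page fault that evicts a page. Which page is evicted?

pos 1: 2: fault, frames [2]
pos 2: 1: fault, frames [2, 1]
pos 3: 2: hit
pos 4: 1: hit
pos 5: 4: fault, frames [2, 1, 4]
pos 6: 1: hit
pos 7: 9: fault, evict 2, frames [1, 4, 9]
pos 8: 4: hit
pos 9: 1: hit
pos 10: 4: hit
pos 11: 9: hit
pos 12: 1: hit
pos 13: 4: hit
pos 14: 1: hit
pos 15: 2: fault, evict 1, frames [4, 9, 2]
At position 15, page 1 is evicted.

1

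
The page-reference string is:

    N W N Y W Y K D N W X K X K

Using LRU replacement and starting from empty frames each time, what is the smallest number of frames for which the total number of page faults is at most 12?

f=1: 14 faults
f=2: 10 faults
f=3: 9 faults
f=4: 9 faults
f=5: 6 faults
f=6: 6 faults
Smallest f with faults ≤ 12 is 2.

2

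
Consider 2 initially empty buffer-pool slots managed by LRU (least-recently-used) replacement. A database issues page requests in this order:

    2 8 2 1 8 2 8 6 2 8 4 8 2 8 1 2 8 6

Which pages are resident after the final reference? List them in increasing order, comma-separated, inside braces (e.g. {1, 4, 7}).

2 -> miss, frames {2}
8 -> miss, frames {2,8}
2 -> hit
1 -> miss, evict 8, frames {2,1}
8 -> miss, evict 2, frames {1,8}
2 -> miss, evict 1, frames {8,2}
8 -> hit
6 -> miss, evict 2, frames {8,6}
2 -> miss, evict 8, frames {6,2}
8 -> miss, evict 6, frames {2,8}
4 -> miss, evict 2, frames {8,4}
8 -> hit
2 -> miss, evict 4, frames {8,2}
8 -> hit
1 -> miss, evict 2, frames {8,1}
2 -> miss, evict 8, frames {1,2}
8 -> miss, evict 1, frames {2,8}
6 -> miss, evict 2, frames {8,6}

{6, 8}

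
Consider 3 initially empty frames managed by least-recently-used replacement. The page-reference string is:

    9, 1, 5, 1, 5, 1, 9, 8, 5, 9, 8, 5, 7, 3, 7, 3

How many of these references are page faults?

7

9 -> fault, frames {9}
1 -> fault, frames {9,1}
5 -> fault, frames {9,1,5}
1 -> hit
5 -> hit
1 -> hit
9 -> hit
8 -> fault, evict 5, frames {1,9,8}
5 -> fault, evict 1, frames {9,8,5}
9 -> hit
8 -> hit
5 -> hit
7 -> fault, evict 9, frames {8,5,7}
3 -> fault, evict 8, frames {5,7,3}
7 -> hit
3 -> hit
Page faults: 7.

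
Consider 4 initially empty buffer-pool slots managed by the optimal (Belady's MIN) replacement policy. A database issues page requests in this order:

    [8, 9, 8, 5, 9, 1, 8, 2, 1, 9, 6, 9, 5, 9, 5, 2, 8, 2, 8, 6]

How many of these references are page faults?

7

8 → miss, frames {8}
9 → miss, frames {8,9}
8 → hit
5 → miss, frames {8,9,5}
9 → hit
1 → miss, frames {8,9,5,1}
8 → hit
2 → miss, evict 8, frames {9,5,1,2}
1 → hit
9 → hit
6 → miss, evict 1, frames {9,5,2,6}
9 → hit
5 → hit
9 → hit
5 → hit
2 → hit
8 → miss, evict 5, frames {9,2,6,8}
2 → hit
8 → hit
6 → hit
Page faults: 7.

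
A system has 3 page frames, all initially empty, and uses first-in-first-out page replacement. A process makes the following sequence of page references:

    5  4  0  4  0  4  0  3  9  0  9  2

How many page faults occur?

6

5: miss, frames [5]
4: miss, frames [5, 4]
0: miss, frames [5, 4, 0]
4: hit
0: hit
4: hit
0: hit
3: miss, evict 5, frames [4, 0, 3]
9: miss, evict 4, frames [0, 3, 9]
0: hit
9: hit
2: miss, evict 0, frames [3, 9, 2]
Page faults: 6.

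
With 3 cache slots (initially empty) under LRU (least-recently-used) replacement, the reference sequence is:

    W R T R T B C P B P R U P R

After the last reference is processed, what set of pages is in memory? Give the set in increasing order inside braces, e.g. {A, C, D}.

W -> fault, frames [W]
R -> fault, frames [W, R]
T -> fault, frames [W, R, T]
R -> hit
T -> hit
B -> fault, evict W, frames [R, T, B]
C -> fault, evict R, frames [T, B, C]
P -> fault, evict T, frames [B, C, P]
B -> hit
P -> hit
R -> fault, evict C, frames [B, P, R]
U -> fault, evict B, frames [P, R, U]
P -> hit
R -> hit

{P, R, U}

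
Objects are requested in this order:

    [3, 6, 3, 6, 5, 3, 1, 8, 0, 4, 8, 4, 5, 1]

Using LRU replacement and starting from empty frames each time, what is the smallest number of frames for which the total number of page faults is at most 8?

5

f=1: 14 faults
f=2: 11 faults
f=3: 9 faults
f=4: 9 faults
f=5: 8 faults
f=6: 7 faults
f=7: 7 faults
Smallest f with faults ≤ 8 is 5.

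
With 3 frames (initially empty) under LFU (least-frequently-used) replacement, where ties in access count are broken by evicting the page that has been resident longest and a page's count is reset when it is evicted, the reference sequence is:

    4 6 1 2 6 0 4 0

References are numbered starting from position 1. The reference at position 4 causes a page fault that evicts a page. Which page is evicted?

4

pos 1: 4 → miss, frames [4]
pos 2: 6 → miss, frames [4, 6]
pos 3: 1 → miss, frames [4, 6, 1]
pos 4: 2 → miss, evict 4, frames [6, 1, 2]
At position 4, page 4 is evicted.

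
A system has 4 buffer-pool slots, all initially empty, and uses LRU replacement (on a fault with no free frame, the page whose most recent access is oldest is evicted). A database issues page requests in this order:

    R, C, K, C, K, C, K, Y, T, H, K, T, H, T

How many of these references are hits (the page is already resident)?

R -> fault, frames [R]
C -> fault, frames [R, C]
K -> fault, frames [R, C, K]
C -> hit
K -> hit
C -> hit
K -> hit
Y -> fault, frames [R, C, K, Y]
T -> fault, evict R, frames [C, K, Y, T]
H -> fault, evict C, frames [K, Y, T, H]
K -> hit
T -> hit
H -> hit
T -> hit
Hits: 8.

8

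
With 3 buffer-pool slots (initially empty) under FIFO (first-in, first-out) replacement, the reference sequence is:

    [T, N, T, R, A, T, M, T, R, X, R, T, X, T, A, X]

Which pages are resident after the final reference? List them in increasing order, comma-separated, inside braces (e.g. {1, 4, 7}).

T: miss, frames [T]
N: miss, frames [T, N]
T: hit
R: miss, frames [T, N, R]
A: miss, evict T, frames [N, R, A]
T: miss, evict N, frames [R, A, T]
M: miss, evict R, frames [A, T, M]
T: hit
R: miss, evict A, frames [T, M, R]
X: miss, evict T, frames [M, R, X]
R: hit
T: miss, evict M, frames [R, X, T]
X: hit
T: hit
A: miss, evict R, frames [X, T, A]
X: hit

{A, T, X}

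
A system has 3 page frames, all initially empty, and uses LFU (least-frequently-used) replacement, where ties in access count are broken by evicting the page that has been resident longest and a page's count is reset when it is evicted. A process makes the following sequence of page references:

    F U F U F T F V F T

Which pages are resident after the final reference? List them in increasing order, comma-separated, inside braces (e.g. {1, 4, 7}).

F: fault, frames {F}
U: fault, frames {F,U}
F: hit
U: hit
F: hit
T: fault, frames {F,U,T}
F: hit
V: fault, evict T, frames {F,U,V}
F: hit
T: fault, evict V, frames {F,U,T}

{F, T, U}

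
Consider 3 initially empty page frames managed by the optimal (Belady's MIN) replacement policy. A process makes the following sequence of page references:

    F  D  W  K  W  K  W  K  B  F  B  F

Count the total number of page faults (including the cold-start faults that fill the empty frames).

5

F: fault, frames (F)
D: fault, frames (F D)
W: fault, frames (F D W)
K: fault, evict D, frames (F W K)
W: hit
K: hit
W: hit
K: hit
B: fault, evict K, frames (F W B)
F: hit
B: hit
F: hit
Page faults: 5.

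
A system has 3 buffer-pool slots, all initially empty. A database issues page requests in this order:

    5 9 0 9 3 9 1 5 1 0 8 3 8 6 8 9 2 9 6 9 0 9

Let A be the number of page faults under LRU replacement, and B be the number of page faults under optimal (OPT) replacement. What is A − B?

Under LRU: F F F . F . F F . F F F . F . F F . F . F . → 14 faults.
Under OPT: F F F . F . F . . F F . . F . F F . . . F . → 11 faults.
A − B = 14 − 11 = 3.

3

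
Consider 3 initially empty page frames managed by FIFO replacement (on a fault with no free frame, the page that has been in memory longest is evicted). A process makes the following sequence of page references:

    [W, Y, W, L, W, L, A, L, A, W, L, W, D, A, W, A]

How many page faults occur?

6

W → fault, frames (W)
Y → fault, frames (W Y)
W → hit
L → fault, frames (W Y L)
W → hit
L → hit
A → fault, evict W, frames (Y L A)
L → hit
A → hit
W → fault, evict Y, frames (L A W)
L → hit
W → hit
D → fault, evict L, frames (A W D)
A → hit
W → hit
A → hit
Page faults: 6.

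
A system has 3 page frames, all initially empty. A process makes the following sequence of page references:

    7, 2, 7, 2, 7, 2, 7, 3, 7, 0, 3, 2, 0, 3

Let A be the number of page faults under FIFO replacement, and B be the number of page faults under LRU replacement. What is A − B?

Under FIFO: F F . . . . . F . F . . . . → 4 faults.
Under LRU: F F . . . . . F . F . F . . → 5 faults.
A − B = 4 − 5 = -1.

-1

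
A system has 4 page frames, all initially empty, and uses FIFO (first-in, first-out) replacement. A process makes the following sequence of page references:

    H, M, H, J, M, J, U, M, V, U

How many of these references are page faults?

5

H: fault, frames (H)
M: fault, frames (H M)
H: hit
J: fault, frames (H M J)
M: hit
J: hit
U: fault, frames (H M J U)
M: hit
V: fault, evict H, frames (M J U V)
U: hit
Page faults: 5.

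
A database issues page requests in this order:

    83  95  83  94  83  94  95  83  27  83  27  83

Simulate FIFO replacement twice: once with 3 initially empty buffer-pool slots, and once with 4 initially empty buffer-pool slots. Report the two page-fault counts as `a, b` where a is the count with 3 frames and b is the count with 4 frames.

5, 4

3 frames: F F . F . . . . F F . . → 5 faults.
4 frames: F F . F . . . . F . . . → 4 faults.
4 < 5: adding a frame reduced faults, as is typical.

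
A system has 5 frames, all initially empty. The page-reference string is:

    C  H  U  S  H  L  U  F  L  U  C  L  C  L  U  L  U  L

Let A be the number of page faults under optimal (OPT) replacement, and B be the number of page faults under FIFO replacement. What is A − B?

Under OPT: F F F F . F . F . . . . . . . . . . → 6 faults.
Under FIFO: F F F F . F . F . . F . . . . . . . → 7 faults.
A − B = 6 − 7 = -1.

-1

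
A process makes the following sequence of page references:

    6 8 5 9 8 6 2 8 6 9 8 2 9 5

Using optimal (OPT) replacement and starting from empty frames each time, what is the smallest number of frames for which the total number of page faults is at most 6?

f=1: 14 faults
f=2: 10 faults
f=3: 7 faults
f=4: 6 faults
f=5: 5 faults
Smallest f with faults ≤ 6 is 4.

4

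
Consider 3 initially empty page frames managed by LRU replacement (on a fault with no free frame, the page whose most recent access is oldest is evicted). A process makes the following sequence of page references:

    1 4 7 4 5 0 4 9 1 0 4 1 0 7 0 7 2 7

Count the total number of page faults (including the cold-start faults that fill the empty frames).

1 -> fault, frames [1]
4 -> fault, frames [1, 4]
7 -> fault, frames [1, 4, 7]
4 -> hit
5 -> fault, evict 1, frames [7, 4, 5]
0 -> fault, evict 7, frames [4, 5, 0]
4 -> hit
9 -> fault, evict 5, frames [0, 4, 9]
1 -> fault, evict 0, frames [4, 9, 1]
0 -> fault, evict 4, frames [9, 1, 0]
4 -> fault, evict 9, frames [1, 0, 4]
1 -> hit
0 -> hit
7 -> fault, evict 4, frames [1, 0, 7]
0 -> hit
7 -> hit
2 -> fault, evict 1, frames [0, 7, 2]
7 -> hit
Page faults: 11.

11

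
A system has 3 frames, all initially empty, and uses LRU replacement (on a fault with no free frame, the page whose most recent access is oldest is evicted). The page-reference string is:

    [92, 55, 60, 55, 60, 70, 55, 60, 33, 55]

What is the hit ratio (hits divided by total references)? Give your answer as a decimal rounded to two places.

92: miss, frames (92)
55: miss, frames (92 55)
60: miss, frames (92 55 60)
55: hit
60: hit
70: miss, evict 92, frames (55 60 70)
55: hit
60: hit
33: miss, evict 70, frames (55 60 33)
55: hit
Hits: 5 of 10 references → 5/10 = 0.5000.

0.50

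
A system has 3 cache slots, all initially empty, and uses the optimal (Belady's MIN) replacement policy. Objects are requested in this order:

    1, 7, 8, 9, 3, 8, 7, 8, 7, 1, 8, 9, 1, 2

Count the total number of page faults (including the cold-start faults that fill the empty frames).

8

1 → fault, frames [1]
7 → fault, frames [1, 7]
8 → fault, frames [1, 7, 8]
9 → fault, evict 1, frames [7, 8, 9]
3 → fault, evict 9, frames [7, 8, 3]
8 → hit
7 → hit
8 → hit
7 → hit
1 → fault, evict 3, frames [7, 8, 1]
8 → hit
9 → fault, evict 8, frames [7, 1, 9]
1 → hit
2 → fault, evict 9, frames [7, 1, 2]
Page faults: 8.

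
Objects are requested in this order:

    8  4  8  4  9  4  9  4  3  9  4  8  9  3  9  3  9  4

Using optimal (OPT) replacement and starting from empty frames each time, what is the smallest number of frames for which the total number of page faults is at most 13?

f=1: 18 faults
f=2: 8 faults
f=3: 6 faults
f=4: 4 faults
Smallest f with faults ≤ 13 is 2.

2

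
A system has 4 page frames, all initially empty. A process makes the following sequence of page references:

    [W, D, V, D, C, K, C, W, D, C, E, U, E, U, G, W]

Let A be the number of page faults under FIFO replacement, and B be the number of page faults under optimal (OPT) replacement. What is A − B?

3

Under FIFO: F F F . F F . F F . F F . . F F → 11 faults.
Under OPT: F F F . F F . . . . F F . . F . → 8 faults.
A − B = 11 − 8 = 3.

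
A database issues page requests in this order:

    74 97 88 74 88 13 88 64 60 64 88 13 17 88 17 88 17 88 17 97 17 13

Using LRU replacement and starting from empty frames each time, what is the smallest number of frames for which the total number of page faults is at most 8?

4

f=1: 22 faults
f=2: 13 faults
f=3: 10 faults
f=4: 8 faults
f=5: 8 faults
f=6: 8 faults
f=7: 7 faults
Smallest f with faults ≤ 8 is 4.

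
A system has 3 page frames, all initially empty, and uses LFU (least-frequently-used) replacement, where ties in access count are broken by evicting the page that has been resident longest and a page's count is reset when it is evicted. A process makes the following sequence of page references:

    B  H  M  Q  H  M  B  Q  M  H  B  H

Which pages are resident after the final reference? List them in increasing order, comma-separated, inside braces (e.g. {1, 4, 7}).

B → fault, frames {B}
H → fault, frames {B,H}
M → fault, frames {B,H,M}
Q → fault, evict B, frames {H,M,Q}
H → hit
M → hit
B → fault, evict Q, frames {H,M,B}
Q → fault, evict B, frames {H,M,Q}
M → hit
H → hit
B → fault, evict Q, frames {H,M,B}
H → hit

{B, H, M}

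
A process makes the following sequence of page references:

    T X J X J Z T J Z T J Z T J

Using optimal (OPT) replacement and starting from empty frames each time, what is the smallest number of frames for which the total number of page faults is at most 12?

2

f=1: 14 faults
f=2: 8 faults
f=3: 4 faults
f=4: 4 faults
Smallest f with faults ≤ 12 is 2.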